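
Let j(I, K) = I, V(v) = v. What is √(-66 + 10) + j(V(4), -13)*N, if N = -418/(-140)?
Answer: 418/35 + 2*I*√14 ≈ 11.943 + 7.4833*I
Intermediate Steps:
N = 209/70 (N = -418*(-1/140) = 209/70 ≈ 2.9857)
√(-66 + 10) + j(V(4), -13)*N = √(-66 + 10) + 4*(209/70) = √(-56) + 418/35 = 2*I*√14 + 418/35 = 418/35 + 2*I*√14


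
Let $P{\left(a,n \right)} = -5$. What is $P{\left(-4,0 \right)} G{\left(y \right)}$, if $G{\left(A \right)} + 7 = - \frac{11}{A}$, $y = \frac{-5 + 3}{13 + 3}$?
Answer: $-405$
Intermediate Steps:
$y = - \frac{1}{8}$ ($y = - \frac{2}{16} = \left(-2\right) \frac{1}{16} = - \frac{1}{8} \approx -0.125$)
$G{\left(A \right)} = -7 - \frac{11}{A}$
$P{\left(-4,0 \right)} G{\left(y \right)} = - 5 \left(-7 - \frac{11}{- \frac{1}{8}}\right) = - 5 \left(-7 - -88\right) = - 5 \left(-7 + 88\right) = \left(-5\right) 81 = -405$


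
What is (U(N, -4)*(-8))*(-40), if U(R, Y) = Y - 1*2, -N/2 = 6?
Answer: -1920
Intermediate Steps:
N = -12 (N = -2*6 = -12)
U(R, Y) = -2 + Y (U(R, Y) = Y - 2 = -2 + Y)
(U(N, -4)*(-8))*(-40) = ((-2 - 4)*(-8))*(-40) = -6*(-8)*(-40) = 48*(-40) = -1920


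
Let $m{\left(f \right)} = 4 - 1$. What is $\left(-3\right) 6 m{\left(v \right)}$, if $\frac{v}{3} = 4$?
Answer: $-54$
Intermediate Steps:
$v = 12$ ($v = 3 \cdot 4 = 12$)
$m{\left(f \right)} = 3$
$\left(-3\right) 6 m{\left(v \right)} = \left(-3\right) 6 \cdot 3 = \left(-18\right) 3 = -54$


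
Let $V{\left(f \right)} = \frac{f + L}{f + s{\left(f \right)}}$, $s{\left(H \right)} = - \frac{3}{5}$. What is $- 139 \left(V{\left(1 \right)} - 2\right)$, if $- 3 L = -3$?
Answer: $-417$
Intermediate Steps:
$L = 1$ ($L = \left(- \frac{1}{3}\right) \left(-3\right) = 1$)
$s{\left(H \right)} = - \frac{3}{5}$ ($s{\left(H \right)} = \left(-3\right) \frac{1}{5} = - \frac{3}{5}$)
$V{\left(f \right)} = \frac{1 + f}{- \frac{3}{5} + f}$ ($V{\left(f \right)} = \frac{f + 1}{f - \frac{3}{5}} = \frac{1 + f}{- \frac{3}{5} + f}$)
$- 139 \left(V{\left(1 \right)} - 2\right) = - 139 \left(\frac{5 \left(1 + 1\right)}{-3 + 5 \cdot 1} - 2\right) = - 139 \left(5 \frac{1}{-3 + 5} \cdot 2 - 2\right) = - 139 \left(5 \cdot \frac{1}{2} \cdot 2 - 2\right) = - 139 \left(5 - 2\right) = \left(-139\right) 3 = -417$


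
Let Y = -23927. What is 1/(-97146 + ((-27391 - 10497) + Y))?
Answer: -1/158961 ≈ -6.2909e-6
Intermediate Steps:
1/(-97146 + ((-27391 - 10497) + Y)) = 1/(-97146 + ((-27391 - 10497) - 23927)) = 1/(-97146 + (-37888 - 23927)) = 1/(-97146 - 61815) = 1/(-158961) = -1/158961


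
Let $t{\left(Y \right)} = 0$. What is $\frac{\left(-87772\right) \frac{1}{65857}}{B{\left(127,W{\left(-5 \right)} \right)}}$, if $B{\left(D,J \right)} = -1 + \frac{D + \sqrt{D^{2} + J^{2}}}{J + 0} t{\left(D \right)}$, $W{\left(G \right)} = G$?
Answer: $\frac{87772}{65857} \approx 1.3328$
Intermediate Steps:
$B{\left(D,J \right)} = -1$ ($B{\left(D,J \right)} = -1 + \frac{D + \sqrt{D^{2} + J^{2}}}{J + 0} \cdot 0 = -1 + \frac{D + \sqrt{D^{2} + J^{2}}}{J} 0 = -1 + 0 = -1$)
$\frac{\left(-87772\right) \frac{1}{65857}}{B{\left(127,W{\left(-5 \right)} \right)}} = \frac{\left(-87772\right) \frac{1}{65857}}{-1} = \left(-87772\right) \frac{1}{65857} \left(-1\right) = \left(- \frac{87772}{65857}\right) \left(-1\right) = \frac{87772}{65857}$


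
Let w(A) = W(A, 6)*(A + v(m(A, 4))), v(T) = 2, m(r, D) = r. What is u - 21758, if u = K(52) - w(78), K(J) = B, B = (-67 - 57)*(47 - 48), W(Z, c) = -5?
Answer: -21234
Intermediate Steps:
B = 124 (B = -124*(-1) = 124)
K(J) = 124
w(A) = -10 - 5*A (w(A) = -5*(A + 2) = -5*(2 + A) = -10 - 5*A)
u = 524 (u = 124 - (-10 - 5*78) = 124 - (-10 - 390) = 124 - 1*(-400) = 124 + 400 = 524)
u - 21758 = 524 - 21758 = -21234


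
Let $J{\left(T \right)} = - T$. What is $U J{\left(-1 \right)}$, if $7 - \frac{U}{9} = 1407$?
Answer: $-12600$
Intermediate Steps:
$U = -12600$ ($U = 63 - 12663 = -12600$)
$U J{\left(-1 \right)} = - 12600 \left(\left(-1\right) \left(-1\right)\right) = \left(-12600\right) 1 = -12600$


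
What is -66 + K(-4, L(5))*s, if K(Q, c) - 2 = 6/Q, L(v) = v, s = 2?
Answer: -65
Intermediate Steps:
K(Q, c) = 2 + 6/Q
-66 + K(-4, L(5))*s = -66 + (2 + 6/(-4))*2 = -66 + (2 + 6*(-1/4))*2 = -66 + (2 - 3/2)*2 = -66 + (1/2)*2 = -66 + 1 = -65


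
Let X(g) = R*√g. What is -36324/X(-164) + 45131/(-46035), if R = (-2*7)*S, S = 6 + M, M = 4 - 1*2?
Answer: -45131/46035 - 9081*I*√41/2296 ≈ -0.98036 - 25.325*I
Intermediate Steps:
M = 2 (M = 4 - 2 = 2)
S = 8 (S = 6 + 2 = 8)
R = -112 (R = -2*7*8 = -14*8 = -112)
X(g) = -112*√g
-36324/X(-164) + 45131/(-46035) = -36324*I*√41/9184 + 45131/(-46035) = -36324*I*√41/9184 + 45131*(-1/46035) = -36324*I*√41/9184 - 45131/46035 = -9081*I*√41/2296 - 45131/46035 = -45131/46035 - 9081*I*√41/2296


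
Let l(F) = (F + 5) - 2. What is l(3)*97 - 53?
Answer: 529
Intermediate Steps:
l(F) = 3 + F (l(F) = (5 + F) - 2 = 3 + F)
l(3)*97 - 53 = (3 + 3)*97 - 53 = 6*97 - 53 = 582 - 53 = 529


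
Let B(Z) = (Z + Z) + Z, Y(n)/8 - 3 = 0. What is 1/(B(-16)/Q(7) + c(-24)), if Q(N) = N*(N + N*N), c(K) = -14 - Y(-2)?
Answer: -49/1868 ≈ -0.026231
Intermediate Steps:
Y(n) = 24 (Y(n) = 24 + 8*0 = 24 + 0 = 24)
B(Z) = 3*Z (B(Z) = 2*Z + Z = 3*Z)
c(K) = -38 (c(K) = -14 - 1*24 = -14 - 24 = -38)
Q(N) = N*(N + N²)
1/(B(-16)/Q(7) + c(-24)) = 1/((3*(-16))/((7²*(1 + 7))) - 38) = 1/(-48/(49*8) - 38) = 1/(-48/392 - 38) = 1/(-48*1/392 - 38) = 1/(-6/49 - 38) = 1/(-1868/49) = -49/1868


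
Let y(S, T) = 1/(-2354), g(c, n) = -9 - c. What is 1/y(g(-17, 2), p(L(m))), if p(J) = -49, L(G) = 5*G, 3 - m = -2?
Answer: -2354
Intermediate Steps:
m = 5 (m = 3 - 1*(-2) = 3 + 2 = 5)
y(S, T) = -1/2354
1/y(g(-17, 2), p(L(m))) = 1/(-1/2354) = -2354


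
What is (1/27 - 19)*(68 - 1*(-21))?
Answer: -45568/27 ≈ -1687.7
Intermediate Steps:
(1/27 - 19)*(68 - 1*(-21)) = (1/27 - 19)*(68 + 21) = -512/27*89 = -45568/27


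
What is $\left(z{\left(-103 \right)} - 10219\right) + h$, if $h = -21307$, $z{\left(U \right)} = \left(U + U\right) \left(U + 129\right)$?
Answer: $-36882$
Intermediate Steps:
$z{\left(U \right)} = 2 U \left(129 + U\right)$
$\left(z{\left(-103 \right)} - 10219\right) + h = \left(2 \left(-103\right) \left(129 - 103\right) - 10219\right) - 21307 = \left(2 \left(-103\right) 26 - 10219\right) - 21307 = \left(-5356 - 10219\right) - 21307 = -15575 - 21307 = -36882$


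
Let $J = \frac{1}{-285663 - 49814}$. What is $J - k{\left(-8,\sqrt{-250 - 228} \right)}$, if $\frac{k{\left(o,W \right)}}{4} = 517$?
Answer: $- \frac{693766437}{335477} \approx -2068.0$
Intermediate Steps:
$k{\left(o,W \right)} = 2068$ ($k{\left(o,W \right)} = 4 \cdot 517 = 2068$)
$J = - \frac{1}{335477}$ ($J = \frac{1}{-335477} = - \frac{1}{335477} \approx -2.9808 \cdot 10^{-6}$)
$J - k{\left(-8,\sqrt{-250 - 228} \right)} = - \frac{1}{335477} - 2068 = - \frac{693766437}{335477}$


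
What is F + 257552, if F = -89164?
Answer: 168388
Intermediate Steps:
F + 257552 = -89164 + 257552 = 168388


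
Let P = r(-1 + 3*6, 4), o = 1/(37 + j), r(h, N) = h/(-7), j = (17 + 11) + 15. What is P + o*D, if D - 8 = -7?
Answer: -1353/560 ≈ -2.4161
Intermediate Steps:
D = 1 (D = 8 - 7 = 1)
j = 43 (j = 28 + 15 = 43)
r(h, N) = -h/7 (r(h, N) = h*(-⅐) = -h/7)
o = 1/80 (o = 1/(37 + 43) = 1/80 ≈ 0.012500)
P = -17/7 (P = -(-1 + 3*6)/7 = -(-1 + 18)/7 = -⅐*17 = -17/7 ≈ -2.4286)
P + o*D = -17/7 + (1/80)*1 = -17/7 + 1/80 = -1353/560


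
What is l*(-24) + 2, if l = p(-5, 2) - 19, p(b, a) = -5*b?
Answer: -142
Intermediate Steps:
l = 6 (l = -5*(-5) - 19 = 25 - 19 = 6)
l*(-24) + 2 = 6*(-24) + 2 = -144 + 2 = -142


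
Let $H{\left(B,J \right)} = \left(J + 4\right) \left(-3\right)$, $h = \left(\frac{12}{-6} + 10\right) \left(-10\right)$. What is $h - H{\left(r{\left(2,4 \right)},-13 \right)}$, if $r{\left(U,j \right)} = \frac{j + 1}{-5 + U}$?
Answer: $-107$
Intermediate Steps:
$r{\left(U,j \right)} = \frac{1 + j}{-5 + U}$
$h = -80$ ($h = \left(12 \left(- \frac{1}{6}\right) + 10\right) \left(-10\right) = \left(-2 + 10\right) \left(-10\right) = 8 \left(-10\right) = -80$)
$H{\left(B,J \right)} = -12 - 3 J$ ($H{\left(B,J \right)} = \left(4 + J\right) \left(-3\right) = -12 - 3 J$)
$h - H{\left(r{\left(2,4 \right)},-13 \right)} = -80 - \left(-12 - -39\right) = -80 - \left(-12 + 39\right) = -80 - 27 = -107$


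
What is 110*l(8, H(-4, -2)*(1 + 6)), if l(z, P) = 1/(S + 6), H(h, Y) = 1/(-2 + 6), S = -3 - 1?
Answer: 55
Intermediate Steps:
S = -4
H(h, Y) = ¼ (H(h, Y) = 1/4 = ¼)
l(z, P) = ½ (l(z, P) = 1/(-4 + 6) = 1/2 = ½)
110*l(8, H(-4, -2)*(1 + 6)) = 110*(½) = 55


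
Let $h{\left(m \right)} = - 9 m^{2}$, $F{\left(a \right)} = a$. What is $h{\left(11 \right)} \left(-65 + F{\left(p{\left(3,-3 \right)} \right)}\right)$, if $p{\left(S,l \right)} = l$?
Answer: $74052$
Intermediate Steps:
$h{\left(11 \right)} \left(-65 + F{\left(p{\left(3,-3 \right)} \right)}\right) = - 9 \cdot 11^{2} \left(-65 - 3\right) = \left(-9\right) 121 \left(-68\right) = \left(-1089\right) \left(-68\right) = 74052$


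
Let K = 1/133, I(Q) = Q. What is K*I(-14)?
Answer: -2/19 ≈ -0.10526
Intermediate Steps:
K = 1/133 ≈ 0.0075188
K*I(-14) = (1/133)*(-14) = -2/19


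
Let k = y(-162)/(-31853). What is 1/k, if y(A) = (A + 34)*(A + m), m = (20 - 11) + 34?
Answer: -31853/15232 ≈ -2.0912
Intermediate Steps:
m = 43 (m = 9 + 34 = 43)
y(A) = (34 + A)*(43 + A) (y(A) = (A + 34)*(A + 43) = (34 + A)*(43 + A))
k = -15232/31853 (k = (1462 + (-162)² + 77*(-162))/(-31853) = (1462 + 26244 - 12474)*(-1/31853) = 15232*(-1/31853) = -15232/31853 ≈ -0.47820)
1/k = 1/(-15232/31853) = -31853/15232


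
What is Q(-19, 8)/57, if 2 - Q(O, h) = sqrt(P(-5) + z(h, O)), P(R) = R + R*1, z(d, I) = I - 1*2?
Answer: 2/57 - I*sqrt(31)/57 ≈ 0.035088 - 0.09768*I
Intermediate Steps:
z(d, I) = -2 + I (z(d, I) = I - 2 = -2 + I)
P(R) = 2*R (P(R) = R + R = 2*R)
Q(O, h) = 2 - sqrt(-12 + O) (Q(O, h) = 2 - sqrt(2*(-5) + (-2 + O)) = 2 - sqrt(-10 + (-2 + O)) = 2 - sqrt(-12 + O))
Q(-19, 8)/57 = (2 - sqrt(-12 - 19))/57 = (2 - sqrt(-31))/57 = (2 - I*sqrt(31))/57 = 2/57 - I*sqrt(31)/57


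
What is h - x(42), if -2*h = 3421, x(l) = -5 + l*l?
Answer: -6939/2 ≈ -3469.5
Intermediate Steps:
x(l) = -5 + l**2
h = -3421/2 (h = -1/2*3421 = -3421/2 ≈ -1710.5)
h - x(42) = -3421/2 - (-5 + 42**2) = -3421/2 - (-5 + 1764) = -3421/2 - 1*1759 = -3421/2 - 1759 = -6939/2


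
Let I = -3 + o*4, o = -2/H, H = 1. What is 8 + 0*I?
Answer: 8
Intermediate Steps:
o = -2 (o = -2/1 = -2*1 = -2)
I = -11 (I = -3 - 2*4 = -3 - 8 = -11)
8 + 0*I = 8 + 0*(-11) = 8 + 0 = 8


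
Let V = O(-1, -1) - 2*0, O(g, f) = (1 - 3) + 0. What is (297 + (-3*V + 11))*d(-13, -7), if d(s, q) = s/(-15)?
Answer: 4082/15 ≈ 272.13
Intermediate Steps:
d(s, q) = -s/15 (d(s, q) = s*(-1/15) = -s/15)
O(g, f) = -2 (O(g, f) = -2 + 0 = -2)
V = -2 (V = -2 - 2*0 = -2 + 0 = -2)
(297 + (-3*V + 11))*d(-13, -7) = (297 + (-3*(-2) + 11))*(-1/15*(-13)) = (297 + (6 + 11))*(13/15) = (297 + 17)*(13/15) = 314*(13/15) = 4082/15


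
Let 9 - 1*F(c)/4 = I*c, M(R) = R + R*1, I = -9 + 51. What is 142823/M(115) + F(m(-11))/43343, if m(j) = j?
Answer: 6190810609/9968890 ≈ 621.01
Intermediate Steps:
I = 42
M(R) = 2*R (M(R) = R + R = 2*R)
F(c) = 36 - 168*c
142823/M(115) + F(m(-11))/43343 = 142823/((2*115)) + (36 - 168*(-11))/43343 = 142823/230 + (36 + 1848)*(1/43343) = 142823*(1/230) + 1884*(1/43343) = 142823/230 + 1884/43343 = 6190810609/9968890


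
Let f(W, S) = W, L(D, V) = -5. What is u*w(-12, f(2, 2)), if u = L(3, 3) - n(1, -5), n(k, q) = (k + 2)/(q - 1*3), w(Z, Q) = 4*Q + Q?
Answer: -185/4 ≈ -46.250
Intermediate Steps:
w(Z, Q) = 5*Q
n(k, q) = (2 + k)/(-3 + q) (n(k, q) = (2 + k)/(q - 3) = (2 + k)/(-3 + q))
u = -37/8 (u = -5 - (2 + 1)/(-3 - 5) = -5 - 3/(-8) = -5 - (-1)*3/8 = -5 - 1*(-3/8) = -5 + 3/8 = -37/8 ≈ -4.6250)
u*w(-12, f(2, 2)) = -185*2/8 = -37/8*10 = -185/4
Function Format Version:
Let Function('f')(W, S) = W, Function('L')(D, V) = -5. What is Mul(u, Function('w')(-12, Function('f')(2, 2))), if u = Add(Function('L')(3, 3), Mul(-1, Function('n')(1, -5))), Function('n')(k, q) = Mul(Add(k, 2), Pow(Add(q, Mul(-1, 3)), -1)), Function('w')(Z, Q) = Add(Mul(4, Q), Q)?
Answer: Rational(-185, 4) ≈ -46.250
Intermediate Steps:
Function('w')(Z, Q) = Mul(5, Q)
Function('n')(k, q) = Mul(Pow(Add(-3, q), -1), Add(2, k)) (Function('n')(k, q) = Mul(Add(2, k), Pow(Add(q, -3), -1)) = Mul(Add(2, k), Pow(Add(-3, q), -1)) = Mul(Pow(Add(-3, q), -1), Add(2, k)))
u = Rational(-37, 8) (u = Add(-5, Mul(-1, Mul(Pow(Add(-3, -5), -1), Add(2, 1)))) = Add(-5, Mul(-1, Mul(Pow(-8, -1), 3))) = Add(-5, Mul(-1, Mul(Rational(-1, 8), 3))) = Add(-5, Mul(-1, Rational(-3, 8))) = Add(-5, Rational(3, 8)) = Rational(-37, 8) ≈ -4.6250)
Mul(u, Function('w')(-12, Function('f')(2, 2))) = Mul(Rational(-37, 8), Mul(5, 2)) = Mul(Rational(-37, 8), 10) = Rational(-185, 4)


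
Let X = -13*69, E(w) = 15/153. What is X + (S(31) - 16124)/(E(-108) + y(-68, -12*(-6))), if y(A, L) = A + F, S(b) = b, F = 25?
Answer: -1141893/2188 ≈ -521.89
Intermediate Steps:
E(w) = 5/51 (E(w) = 15*(1/153) = 5/51)
y(A, L) = 25 + A (y(A, L) = A + 25 = 25 + A)
X = -897
X + (S(31) - 16124)/(E(-108) + y(-68, -12*(-6))) = -897 + (31 - 16124)/(5/51 + (25 - 68)) = -897 - 16093/(5/51 - 43) = -897 - 16093/(-2188/51) = -897 - 16093*(-51/2188) = -897 + 820743/2188 = -1141893/2188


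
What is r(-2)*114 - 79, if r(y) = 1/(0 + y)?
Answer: -136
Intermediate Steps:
r(y) = 1/y
r(-2)*114 - 79 = 114/(-2) - 79 = -½*114 - 79 = -57 - 79 = -136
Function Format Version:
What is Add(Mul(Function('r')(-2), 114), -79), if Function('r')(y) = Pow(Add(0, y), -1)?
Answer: -136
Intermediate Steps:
Function('r')(y) = Pow(y, -1)
Add(Mul(Function('r')(-2), 114), -79) = Add(Mul(Pow(-2, -1), 114), -79) = Add(Mul(Rational(-1, 2), 114), -79) = Add(-57, -79) = -136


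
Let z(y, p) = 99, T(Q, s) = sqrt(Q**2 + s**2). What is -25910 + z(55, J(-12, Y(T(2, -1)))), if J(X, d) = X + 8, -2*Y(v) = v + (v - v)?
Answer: -25811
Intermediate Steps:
Y(v) = -v/2 (Y(v) = -(v + (v - v))/2 = -(v + 0)/2 = -v/2)
J(X, d) = 8 + X
-25910 + z(55, J(-12, Y(T(2, -1)))) = -25910 + 99 = -25811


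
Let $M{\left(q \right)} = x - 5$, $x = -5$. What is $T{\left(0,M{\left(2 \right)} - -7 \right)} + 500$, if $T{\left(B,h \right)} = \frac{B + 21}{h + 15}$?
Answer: $\frac{2007}{4} \approx 501.75$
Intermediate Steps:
$M{\left(q \right)} = -10$ ($M{\left(q \right)} = -5 - 5 = -10$)
$T{\left(B,h \right)} = \frac{21 + B}{15 + h}$
$T{\left(0,M{\left(2 \right)} - -7 \right)} + 500 = \frac{21 + 0}{15 - 3} + 500 = \frac{1}{15 + \left(-10 + 7\right)} 21 + 500 = \frac{1}{15 - 3} \cdot 21 + 500 = \frac{1}{12} \cdot 21 + 500 = \frac{7}{4} + 500 = \frac{2007}{4}$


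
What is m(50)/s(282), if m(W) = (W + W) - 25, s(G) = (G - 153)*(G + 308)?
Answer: 5/5074 ≈ 0.00098542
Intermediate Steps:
s(G) = (-153 + G)*(308 + G)
m(W) = -25 + 2*W (m(W) = 2*W - 25 = -25 + 2*W)
m(50)/s(282) = (-25 + 2*50)/(-47124 + 282² + 155*282) = (-25 + 100)/(-47124 + 79524 + 43710) = 75/76110 = 75*(1/76110) = 5/5074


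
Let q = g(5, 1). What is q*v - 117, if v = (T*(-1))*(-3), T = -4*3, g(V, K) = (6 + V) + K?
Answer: -549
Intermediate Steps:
g(V, K) = 6 + K + V
T = -12
q = 12 (q = 6 + 1 + 5 = 12)
v = -36 (v = -12*(-1)*(-3) = 12*(-3) = -36)
q*v - 117 = 12*(-36) - 117 = -432 - 117 = -549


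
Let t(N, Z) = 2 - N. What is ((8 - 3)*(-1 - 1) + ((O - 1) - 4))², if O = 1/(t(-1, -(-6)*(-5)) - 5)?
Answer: 961/4 ≈ 240.25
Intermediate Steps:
O = -½ (O = 1/((2 - 1*(-1)) - 5) = 1/((2 + 1) - 5) = 1/(3 - 5) = 1/(-2) = -½ ≈ -0.50000)
((8 - 3)*(-1 - 1) + ((O - 1) - 4))² = ((8 - 3)*(-1 - 1) + ((-½ - 1) - 4))² = (5*(-2) + (-3/2 - 4))² = (-10 - 11/2)² = (-31/2)² = 961/4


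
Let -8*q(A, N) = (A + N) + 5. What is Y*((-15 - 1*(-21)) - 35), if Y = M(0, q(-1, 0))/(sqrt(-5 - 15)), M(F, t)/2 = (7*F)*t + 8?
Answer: 232*I*sqrt(5)/5 ≈ 103.75*I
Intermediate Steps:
q(A, N) = -5/8 - A/8 - N/8 (q(A, N) = -((A + N) + 5)/8 = -(5 + A + N)/8 = -5/8 - A/8 - N/8)
M(F, t) = 16 + 14*F*t (M(F, t) = 2*((7*F)*t + 8) = 2*(7*F*t + 8) = 2*(8 + 7*F*t) = 16 + 14*F*t)
Y = -8*I*sqrt(5)/5 (Y = (16 + 14*0*(-5/8 - 1/8*(-1) - 1/8*0))/(sqrt(-5 - 15)) = (16 + 14*0*(-5/8 + 1/8 + 0))/(sqrt(-20)) = (16 + 14*0*(-1/2))/((2*I*sqrt(5))) = (16 + 0)*(-I*sqrt(5)/10) = 16*(-I*sqrt(5)/10) = -8*I*sqrt(5)/5 ≈ -3.5777*I)
Y*((-15 - 1*(-21)) - 35) = (-8*I*sqrt(5)/5)*((-15 - 1*(-21)) - 35) = (-8*I*sqrt(5)/5)*((-15 + 21) - 35) = (-8*I*sqrt(5)/5)*(6 - 35) = -8*I*sqrt(5)/5*(-29) = 232*I*sqrt(5)/5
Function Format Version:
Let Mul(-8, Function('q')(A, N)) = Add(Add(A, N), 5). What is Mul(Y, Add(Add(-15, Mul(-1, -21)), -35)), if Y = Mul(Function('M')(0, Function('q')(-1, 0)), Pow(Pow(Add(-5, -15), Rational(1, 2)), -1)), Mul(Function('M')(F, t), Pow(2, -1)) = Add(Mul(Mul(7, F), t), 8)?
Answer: Mul(Rational(232, 5), I, Pow(5, Rational(1, 2))) ≈ Mul(103.75, I)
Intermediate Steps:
Function('q')(A, N) = Add(Rational(-5, 8), Mul(Rational(-1, 8), A), Mul(Rational(-1, 8), N)) (Function('q')(A, N) = Mul(Rational(-1, 8), Add(Add(A, N), 5)) = Mul(Rational(-1, 8), Add(5, A, N)) = Add(Rational(-5, 8), Mul(Rational(-1, 8), A), Mul(Rational(-1, 8), N)))
Function('M')(F, t) = Add(16, Mul(14, F, t)) (Function('M')(F, t) = Mul(2, Add(Mul(Mul(7, F), t), 8)) = Mul(2, Add(Mul(7, F, t), 8)) = Mul(2, Add(8, Mul(7, F, t))) = Add(16, Mul(14, F, t)))
Y = Mul(Rational(-8, 5), I, Pow(5, Rational(1, 2))) (Y = Mul(Add(16, Mul(14, 0, Add(Rational(-5, 8), Mul(Rational(-1, 8), -1), Mul(Rational(-1, 8), 0)))), Pow(Pow(Add(-5, -15), Rational(1, 2)), -1)) = Mul(Add(16, Mul(14, 0, Add(Rational(-5, 8), Rational(1, 8), 0))), Pow(Pow(-20, Rational(1, 2)), -1)) = Mul(Add(16, Mul(14, 0, Rational(-1, 2))), Pow(Mul(2, I, Pow(5, Rational(1, 2))), -1)) = Mul(Add(16, 0), Mul(Rational(-1, 10), I, Pow(5, Rational(1, 2)))) = Mul(16, Mul(Rational(-1, 10), I, Pow(5, Rational(1, 2)))) = Mul(Rational(-8, 5), I, Pow(5, Rational(1, 2))) ≈ Mul(-3.5777, I))
Mul(Y, Add(Add(-15, Mul(-1, -21)), -35)) = Mul(Mul(Rational(-8, 5), I, Pow(5, Rational(1, 2))), Add(Add(-15, Mul(-1, -21)), -35)) = Mul(Mul(Rational(-8, 5), I, Pow(5, Rational(1, 2))), Add(Add(-15, 21), -35)) = Mul(Mul(Rational(-8, 5), I, Pow(5, Rational(1, 2))), Add(6, -35)) = Mul(Mul(Rational(-8, 5), I, Pow(5, Rational(1, 2))), -29) = Mul(Rational(232, 5), I, Pow(5, Rational(1, 2)))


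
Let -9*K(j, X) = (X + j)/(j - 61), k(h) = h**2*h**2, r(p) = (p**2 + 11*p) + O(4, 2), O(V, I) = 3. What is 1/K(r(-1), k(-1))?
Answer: -102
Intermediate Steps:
r(p) = 3 + p**2 + 11*p (r(p) = (p**2 + 11*p) + 3 = 3 + p**2 + 11*p)
k(h) = h**4
K(j, X) = -(X + j)/(9*(-61 + j)) (K(j, X) = -(X + j)/(9*(j - 61)) = -(X + j)/(9*(-61 + j)))
1/K(r(-1), k(-1)) = 1/((-1*(-1)**4 - (3 + (-1)**2 + 11*(-1)))/(9*(-61 + (3 + (-1)**2 + 11*(-1))))) = 1/((-1*1 - (3 + 1 - 11))/(9*(-61 + (3 + 1 - 11)))) = 1/((-1 - 1*(-7))/(9*(-61 - 7))) = 1/((1/9)*(-1 + 7)/(-68)) = 1/((1/9)*(-1/68)*6) = 1/(-1/102) = -102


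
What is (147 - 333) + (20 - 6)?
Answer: -172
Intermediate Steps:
(147 - 333) + (20 - 6) = -186 + 14 = -172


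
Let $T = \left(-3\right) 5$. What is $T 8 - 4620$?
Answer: $-4740$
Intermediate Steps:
$T = -15$
$T 8 - 4620 = \left(-15\right) 8 - 4620 = -120 - 4620 = -4740$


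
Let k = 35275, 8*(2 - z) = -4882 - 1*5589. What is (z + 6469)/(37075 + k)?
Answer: 62239/578800 ≈ 0.10753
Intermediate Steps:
z = 10487/8 (z = 2 - (-4882 - 1*5589)/8 = 2 - (-4882 - 5589)/8 = 2 - ⅛*(-10471) = 2 + 10471/8 = 10487/8 ≈ 1310.9)
(z + 6469)/(37075 + k) = (10487/8 + 6469)/(37075 + 35275) = (62239/8)/72350 = (62239/8)*(1/72350) = 62239/578800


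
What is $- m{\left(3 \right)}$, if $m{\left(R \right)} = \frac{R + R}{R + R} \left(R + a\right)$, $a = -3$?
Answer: $0$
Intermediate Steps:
$m{\left(R \right)} = -3 + R$ ($m{\left(R \right)} = \frac{R + R}{R + R} \left(R - 3\right) = \frac{2 R}{2 R} \left(-3 + R\right) = 2 R \frac{1}{2 R} \left(-3 + R\right) = 1 \left(-3 + R\right) = -3 + R$)
$- m{\left(3 \right)} = - (-3 + 3) = \left(-1\right) 0 = 0$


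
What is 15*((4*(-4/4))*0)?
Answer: 0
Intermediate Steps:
15*((4*(-4/4))*0) = 15*((4*(-4*¼))*0) = 15*((4*(-1))*0) = 15*(-4*0) = 15*0 = 0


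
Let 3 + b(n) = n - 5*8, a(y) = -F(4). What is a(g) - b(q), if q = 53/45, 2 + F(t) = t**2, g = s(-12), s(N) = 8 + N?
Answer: 1252/45 ≈ 27.822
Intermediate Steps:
g = -4 (g = 8 - 12 = -4)
F(t) = -2 + t**2
q = 53/45 (q = 53*(1/45) = 53/45 ≈ 1.1778)
a(y) = -14 (a(y) = -(-2 + 4**2) = -(-2 + 16) = -1*14 = -14)
b(n) = -43 + n (b(n) = -3 + (n - 5*8) = -3 + (n - 40) = -3 + (-40 + n) = -43 + n)
a(g) - b(q) = -14 - (-43 + 53/45) = -14 - 1*(-1882/45) = -14 + 1882/45 = 1252/45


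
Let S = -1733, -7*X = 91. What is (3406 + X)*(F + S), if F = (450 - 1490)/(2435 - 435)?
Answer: -147045834/25 ≈ -5.8818e+6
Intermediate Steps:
X = -13 (X = -1/7*91 = -13)
F = -13/25 (F = -1040/2000 = -1040*1/2000 = -13/25 ≈ -0.52000)
(3406 + X)*(F + S) = (3406 - 13)*(-13/25 - 1733) = 3393*(-43338/25) = -147045834/25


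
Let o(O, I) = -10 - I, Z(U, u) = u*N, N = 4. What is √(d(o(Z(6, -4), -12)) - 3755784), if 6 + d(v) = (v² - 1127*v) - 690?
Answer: I*√3758730 ≈ 1938.7*I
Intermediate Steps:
Z(U, u) = 4*u (Z(U, u) = u*4 = 4*u)
d(v) = -696 + v² - 1127*v (d(v) = -6 + ((v² - 1127*v) - 690) = -6 + (-690 + v² - 1127*v) = -696 + v² - 1127*v)
√(d(o(Z(6, -4), -12)) - 3755784) = √((-696 + (-10 - 1*(-12))² - 1127*(-10 - 1*(-12))) - 3755784) = √((-696 + (-10 + 12)² - 1127*(-10 + 12)) - 3755784) = √((-696 + 2² - 1127*2) - 3755784) = √((-696 + 4 - 2254) - 3755784) = √(-2946 - 3755784) = √(-3758730) = I*√3758730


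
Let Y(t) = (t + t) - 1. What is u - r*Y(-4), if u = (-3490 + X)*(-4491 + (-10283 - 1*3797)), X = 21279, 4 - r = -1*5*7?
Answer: -330359168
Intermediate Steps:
r = 39 (r = 4 - (-1*5)*7 = 4 - (-5)*7 = 4 - 1*(-35) = 4 + 35 = 39)
Y(t) = -1 + 2*t (Y(t) = 2*t - 1 = -1 + 2*t)
u = -330359519 (u = (-3490 + 21279)*(-4491 + (-10283 - 1*3797)) = 17789*(-4491 + (-10283 - 3797)) = 17789*(-4491 - 14080) = 17789*(-18571) = -330359519)
u - r*Y(-4) = -330359519 - 39*(-1 + 2*(-4)) = -330359519 - 39*(-1 - 8) = -330359519 - 39*(-9) = -330359519 - 1*(-351) = -330359519 + 351 = -330359168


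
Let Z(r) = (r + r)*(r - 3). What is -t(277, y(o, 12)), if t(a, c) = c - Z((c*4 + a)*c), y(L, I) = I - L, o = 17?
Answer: 3310165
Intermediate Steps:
Z(r) = 2*r*(-3 + r) (Z(r) = (2*r)*(-3 + r) = 2*r*(-3 + r))
t(a, c) = c - 2*c*(-3 + c*(a + 4*c))*(a + 4*c) (t(a, c) = c - 2*(c*4 + a)*c*(-3 + (c*4 + a)*c) = c - 2*(4*c + a)*c*(-3 + (4*c + a)*c) = c - 2*(a + 4*c)*c*(-3 + (a + 4*c)*c) = c - 2*c*(a + 4*c)*(-3 + c*(a + 4*c)) = c - 2*c*(-3 + c*(a + 4*c))*(a + 4*c))
-t(277, y(o, 12)) = -(12 - 1*17)*(1 - 2*(-3 + (12 - 1*17)*(277 + 4*(12 - 1*17)))*(277 + 4*(12 - 1*17))) = -(12 - 17)*(1 - 2*(-3 + (12 - 17)*(277 + 4*(12 - 17)))*(277 + 4*(12 - 17))) = -(-5)*(1 - 2*(-3 - 5*(277 + 4*(-5)))*(277 + 4*(-5))) = -(-5)*(1 - 2*(-3 - 5*(277 - 20))*(277 - 20)) = -(-5)*(1 - 2*(-3 - 5*257)*257) = -(-5)*(1 - 2*(-3 - 1285)*257) = -(-5)*(1 - 2*(-1288)*257) = -(-5)*(1 + 662032) = -(-5)*662033 = -1*(-3310165) = 3310165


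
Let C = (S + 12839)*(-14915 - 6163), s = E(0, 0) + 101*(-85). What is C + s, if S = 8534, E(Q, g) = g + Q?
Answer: -450508679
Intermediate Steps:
E(Q, g) = Q + g
s = -8585 (s = (0 + 0) + 101*(-85) = 0 - 8585 = -8585)
C = -450500094 (C = (8534 + 12839)*(-14915 - 6163) = 21373*(-21078) = -450500094)
C + s = -450500094 - 8585 = -450508679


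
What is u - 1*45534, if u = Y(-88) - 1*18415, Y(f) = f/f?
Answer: -63948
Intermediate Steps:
Y(f) = 1
u = -18414 (u = 1 - 1*18415 = 1 - 18415 = -18414)
u - 1*45534 = -18414 - 1*45534 = -18414 - 45534 = -63948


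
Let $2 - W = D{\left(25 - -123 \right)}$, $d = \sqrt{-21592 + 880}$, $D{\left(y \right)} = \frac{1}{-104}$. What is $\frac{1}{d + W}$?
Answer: $\frac{21736}{224064673} - \frac{21632 i \sqrt{5178}}{224064673} \approx 9.7008 \cdot 10^{-5} - 0.0069471 i$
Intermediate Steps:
$D{\left(y \right)} = - \frac{1}{104}$
$d = 2 i \sqrt{5178}$ ($d = \sqrt{-20712} = 2 i \sqrt{5178} \approx 143.92 i$)
$W = \frac{209}{104}$ ($W = 2 - - \frac{1}{104} = 2 + \frac{1}{104} = \frac{209}{104} \approx 2.0096$)
$\frac{1}{d + W} = \frac{1}{2 i \sqrt{5178} + \frac{209}{104}} = \frac{1}{\frac{209}{104} + 2 i \sqrt{5178}}$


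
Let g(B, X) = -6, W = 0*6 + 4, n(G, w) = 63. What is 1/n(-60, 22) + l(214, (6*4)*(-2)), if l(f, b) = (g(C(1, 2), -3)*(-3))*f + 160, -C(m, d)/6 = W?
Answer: 252757/63 ≈ 4012.0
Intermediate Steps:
W = 4 (W = 0 + 4 = 4)
C(m, d) = -24 (C(m, d) = -6*4 = -24)
l(f, b) = 160 + 18*f (l(f, b) = (-6*(-3))*f + 160 = 18*f + 160 = 160 + 18*f)
1/n(-60, 22) + l(214, (6*4)*(-2)) = 1/63 + (160 + 18*214) = 1/63 + (160 + 3852) = 1/63 + 4012 = 252757/63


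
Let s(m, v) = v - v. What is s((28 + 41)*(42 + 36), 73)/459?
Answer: 0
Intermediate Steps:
s(m, v) = 0
s((28 + 41)*(42 + 36), 73)/459 = 0/459 = 0*(1/459) = 0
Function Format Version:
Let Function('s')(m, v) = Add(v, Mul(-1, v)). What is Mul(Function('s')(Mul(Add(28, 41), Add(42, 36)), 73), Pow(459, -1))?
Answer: 0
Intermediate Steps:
Function('s')(m, v) = 0
Mul(Function('s')(Mul(Add(28, 41), Add(42, 36)), 73), Pow(459, -1)) = Mul(0, Pow(459, -1)) = Mul(0, Rational(1, 459)) = 0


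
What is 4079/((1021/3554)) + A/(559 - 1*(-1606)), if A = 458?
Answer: 31385966008/2210465 ≈ 14199.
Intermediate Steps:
4079/((1021/3554)) + A/(559 - 1*(-1606)) = 4079/((1021/3554)) + 458/(559 - 1*(-1606)) = 4079/((1021*(1/3554))) + 458/(559 + 1606) = 4079/(1021/3554) + 458/2165 = 4079*(3554/1021) + 458*(1/2165) = 14496766/1021 + 458/2165 = 31385966008/2210465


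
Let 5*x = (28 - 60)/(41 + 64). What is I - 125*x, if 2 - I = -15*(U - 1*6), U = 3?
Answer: -743/21 ≈ -35.381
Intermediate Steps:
x = -32/525 (x = ((28 - 60)/(41 + 64))/5 = (-32/105)/5 = (-32*1/105)/5 = (⅕)*(-32/105) = -32/525 ≈ -0.060952)
I = -43 (I = 2 - (-15)*(3 - 1*6) = 2 - (-15)*(3 - 6) = 2 - (-15)*(-3) = 2 - 1*45 = 2 - 45 = -43)
I - 125*x = -43 - 125*(-32/525) = -43 + 160/21 = -743/21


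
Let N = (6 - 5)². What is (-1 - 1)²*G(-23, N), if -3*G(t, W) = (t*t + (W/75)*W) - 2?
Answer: -158104/225 ≈ -702.68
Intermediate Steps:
N = 1 (N = 1² = 1)
G(t, W) = ⅔ - t²/3 - W²/225 (G(t, W) = -((t*t + (W/75)*W) - 2)/3 = -((t² + (W*(1/75))*W) - 2)/3 = -((t² + (W/75)*W) - 2)/3 = -((t² + W²/75) - 2)/3 = -(-2 + t² + W²/75)/3 = ⅔ - t²/3 - W²/225)
(-1 - 1)²*G(-23, N) = (-1 - 1)²*(⅔ - ⅓*(-23)² - 1/225*1²) = (-2)²*(⅔ - ⅓*529 - 1/225*1) = 4*(⅔ - 529/3 - 1/225) = 4*(-39526/225) = -158104/225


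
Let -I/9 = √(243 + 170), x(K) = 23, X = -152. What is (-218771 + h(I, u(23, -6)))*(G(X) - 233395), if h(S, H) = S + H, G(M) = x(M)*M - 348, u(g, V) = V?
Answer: 51902436703 + 2135151*√413 ≈ 5.1946e+10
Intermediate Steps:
I = -9*√413 (I = -9*√(243 + 170) = -9*√413 ≈ -182.90)
G(M) = -348 + 23*M (G(M) = 23*M - 348 = -348 + 23*M)
h(S, H) = H + S
(-218771 + h(I, u(23, -6)))*(G(X) - 233395) = (-218771 + (-6 - 9*√413))*((-348 + 23*(-152)) - 233395) = (-218777 - 9*√413)*((-348 - 3496) - 233395) = (-218777 - 9*√413)*(-3844 - 233395) = (-218777 - 9*√413)*(-237239) = 51902436703 + 2135151*√413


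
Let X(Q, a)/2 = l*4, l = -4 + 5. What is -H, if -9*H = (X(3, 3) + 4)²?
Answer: 16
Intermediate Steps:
l = 1
X(Q, a) = 8 (X(Q, a) = 2*(1*4) = 2*4 = 8)
H = -16 (H = -(8 + 4)²/9 = -⅑*12² = -⅑*144 = -16)
-H = -1*(-16) = 16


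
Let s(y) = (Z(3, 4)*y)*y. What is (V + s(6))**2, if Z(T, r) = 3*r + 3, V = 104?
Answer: 414736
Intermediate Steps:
Z(T, r) = 3 + 3*r
s(y) = 15*y**2 (s(y) = ((3 + 3*4)*y)*y = ((3 + 12)*y)*y = (15*y)*y = 15*y**2)
(V + s(6))**2 = (104 + 15*6**2)**2 = (104 + 15*36)**2 = (104 + 540)**2 = 644**2 = 414736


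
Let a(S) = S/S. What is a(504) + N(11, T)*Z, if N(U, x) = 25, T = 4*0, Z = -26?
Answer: -649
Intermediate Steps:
T = 0
a(S) = 1
a(504) + N(11, T)*Z = 1 + 25*(-26) = 1 - 650 = -649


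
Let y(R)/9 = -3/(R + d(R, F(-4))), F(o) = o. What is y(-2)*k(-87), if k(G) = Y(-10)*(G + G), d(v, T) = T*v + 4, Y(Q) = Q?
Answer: -4698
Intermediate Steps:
d(v, T) = 4 + T*v
y(R) = -27/(4 - 3*R) (y(R) = 9*(-3/(R + (4 - 4*R))) = 9*(-3/(4 - 3*R)) = -27/(4 - 3*R))
k(G) = -20*G (k(G) = -10*(G + G) = -20*G)
y(-2)*k(-87) = (27/(-4 + 3*(-2)))*(-20*(-87)) = (27/(-4 - 6))*1740 = (27/(-10))*1740 = (27*(-⅒))*1740 = -27/10*1740 = -4698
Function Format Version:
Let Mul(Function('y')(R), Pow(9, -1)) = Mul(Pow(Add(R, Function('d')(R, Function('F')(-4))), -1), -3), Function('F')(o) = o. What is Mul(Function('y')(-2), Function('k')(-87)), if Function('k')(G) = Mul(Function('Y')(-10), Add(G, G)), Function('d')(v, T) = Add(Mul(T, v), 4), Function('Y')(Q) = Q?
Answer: -4698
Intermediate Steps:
Function('d')(v, T) = Add(4, Mul(T, v))
Function('y')(R) = Mul(-27, Pow(Add(4, Mul(-3, R)), -1)) (Function('y')(R) = Mul(9, Mul(Pow(Add(R, Add(4, Mul(-4, R))), -1), -3)) = Mul(9, Mul(Pow(Add(4, Mul(-3, R)), -1), -3)) = Mul(9, Mul(-3, Pow(Add(4, Mul(-3, R)), -1))) = Mul(-27, Pow(Add(4, Mul(-3, R)), -1)))
Function('k')(G) = Mul(-20, G) (Function('k')(G) = Mul(-10, Add(G, G)) = Mul(-10, Mul(2, G)) = Mul(-20, G))
Mul(Function('y')(-2), Function('k')(-87)) = Mul(Mul(27, Pow(Add(-4, Mul(3, -2)), -1)), Mul(-20, -87)) = Mul(Mul(27, Pow(Add(-4, -6), -1)), 1740) = Mul(Mul(27, Pow(-10, -1)), 1740) = Mul(Mul(27, Rational(-1, 10)), 1740) = Mul(Rational(-27, 10), 1740) = -4698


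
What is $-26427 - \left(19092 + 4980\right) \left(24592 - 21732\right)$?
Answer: $-68872347$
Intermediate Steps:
$-26427 - \left(19092 + 4980\right) \left(24592 - 21732\right) = -26427 - 24072 \cdot 2860 = -26427 - 68845920 = -68872347$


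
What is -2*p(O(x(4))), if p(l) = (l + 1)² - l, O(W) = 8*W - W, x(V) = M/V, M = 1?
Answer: -93/8 ≈ -11.625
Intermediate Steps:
x(V) = 1/V
O(W) = 7*W
p(l) = (1 + l)² - l
-2*p(O(x(4))) = -2*((1 + 7/4)² - 7/4) = -2*((1 + 7*(¼))² - 7/4) = -2*((1 + 7/4)² - 1*7/4) = -2*((11/4)² - 7/4) = -2*(121/16 - 7/4) = -2*93/16 = -93/8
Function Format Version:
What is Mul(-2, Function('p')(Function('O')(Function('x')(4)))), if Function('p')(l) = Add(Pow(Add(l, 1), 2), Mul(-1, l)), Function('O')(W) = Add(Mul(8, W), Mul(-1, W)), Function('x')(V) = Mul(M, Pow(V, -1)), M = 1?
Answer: Rational(-93, 8) ≈ -11.625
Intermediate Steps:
Function('x')(V) = Pow(V, -1) (Function('x')(V) = Mul(1, Pow(V, -1)) = Pow(V, -1))
Function('O')(W) = Mul(7, W)
Function('p')(l) = Add(Pow(Add(1, l), 2), Mul(-1, l))
Mul(-2, Function('p')(Function('O')(Function('x')(4)))) = Mul(-2, Add(Pow(Add(1, Mul(7, Pow(4, -1))), 2), Mul(-1, Mul(7, Pow(4, -1))))) = Mul(-2, Add(Pow(Add(1, Mul(7, Rational(1, 4))), 2), Mul(-1, Mul(7, Rational(1, 4))))) = Mul(-2, Add(Pow(Add(1, Rational(7, 4)), 2), Mul(-1, Rational(7, 4)))) = Mul(-2, Add(Pow(Rational(11, 4), 2), Rational(-7, 4))) = Mul(-2, Add(Rational(121, 16), Rational(-7, 4))) = Mul(-2, Rational(93, 16)) = Rational(-93, 8)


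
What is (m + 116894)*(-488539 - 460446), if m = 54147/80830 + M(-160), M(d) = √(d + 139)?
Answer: -1793315206708099/16166 - 948985*I*√21 ≈ -1.1093e+11 - 4.3488e+6*I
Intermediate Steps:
M(d) = √(139 + d)
m = 54147/80830 + I*√21 (m = 54147/80830 + √(139 - 160) = 54147*(1/80830) + √(-21) = 54147/80830 + I*√21 ≈ 0.66989 + 4.5826*I)
(m + 116894)*(-488539 - 460446) = ((54147/80830 + I*√21) + 116894)*(-488539 - 460446) = (9448596167/80830 + I*√21)*(-948985) = -1793315206708099/16166 - 948985*I*√21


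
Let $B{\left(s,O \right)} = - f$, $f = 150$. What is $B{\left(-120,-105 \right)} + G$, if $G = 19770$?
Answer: $19620$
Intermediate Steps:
$B{\left(s,O \right)} = -150$ ($B{\left(s,O \right)} = \left(-1\right) 150 = -150$)
$B{\left(-120,-105 \right)} + G = -150 + 19770 = 19620$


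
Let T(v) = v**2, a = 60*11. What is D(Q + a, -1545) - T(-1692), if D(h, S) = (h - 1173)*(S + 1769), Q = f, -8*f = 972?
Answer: -3004992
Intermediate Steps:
f = -243/2 (f = -1/8*972 = -243/2 ≈ -121.50)
Q = -243/2 ≈ -121.50
a = 660
D(h, S) = (-1173 + h)*(1769 + S)
D(Q + a, -1545) - T(-1692) = (-2075037 - 1173*(-1545) + 1769*(-243/2 + 660) - 1545*(-243/2 + 660)) - 1*(-1692)**2 = (-2075037 + 1812285 + 1769*(1077/2) - 1545*1077/2) - 1*2862864 = (-2075037 + 1812285 + 1905213/2 - 1663965/2) - 2862864 = -142128 - 2862864 = -3004992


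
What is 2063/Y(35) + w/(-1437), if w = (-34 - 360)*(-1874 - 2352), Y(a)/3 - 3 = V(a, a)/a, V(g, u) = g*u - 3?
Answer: -724975731/635633 ≈ -1140.6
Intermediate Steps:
V(g, u) = -3 + g*u
Y(a) = 9 + 3*(-3 + a²)/a (Y(a) = 9 + 3*((-3 + a*a)/a) = 9 + 3*((-3 + a²)/a) = 9 + 3*(-3 + a²)/a)
w = 1665044 (w = -394*(-4226) = 1665044)
2063/Y(35) + w/(-1437) = 2063/(9 - 9/35 + 3*35) + 1665044/(-1437) = 2063/(9 - 9*1/35 + 105) + 1665044*(-1/1437) = 2063/(9 - 9/35 + 105) - 1665044/1437 = 2063/(3981/35) - 1665044/1437 = 2063*(35/3981) - 1665044/1437 = 72205/3981 - 1665044/1437 = -724975731/635633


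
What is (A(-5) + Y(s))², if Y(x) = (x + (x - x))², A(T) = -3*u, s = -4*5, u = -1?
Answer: 162409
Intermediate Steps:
s = -20
A(T) = 3 (A(T) = -3*(-1) = 3)
Y(x) = x² (Y(x) = (x + 0)² = x²)
(A(-5) + Y(s))² = (3 + (-20)²)² = (3 + 400)² = 403² = 162409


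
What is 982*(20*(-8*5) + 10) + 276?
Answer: -775504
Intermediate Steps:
982*(20*(-8*5) + 10) + 276 = 982*(20*(-40) + 10) + 276 = 982*(-800 + 10) + 276 = 982*(-790) + 276 = -775780 + 276 = -775504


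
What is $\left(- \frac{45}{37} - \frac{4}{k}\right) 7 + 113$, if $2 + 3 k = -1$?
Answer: $\frac{4902}{37} \approx 132.49$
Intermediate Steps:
$k = -1$ ($k = - \frac{2}{3} + \frac{1}{3} \left(-1\right) = - \frac{2}{3} - \frac{1}{3} = -1$)
$\left(- \frac{45}{37} - \frac{4}{k}\right) 7 + 113 = \left(- \frac{45}{37} - \frac{4}{-1}\right) 7 + 113 = \left(\left(-45\right) \frac{1}{37} - -4\right) 7 + 113 = \left(- \frac{45}{37} + 4\right) 7 + 113 = \frac{103}{37} \cdot 7 + 113 = \frac{721}{37} + 113 = \frac{4902}{37}$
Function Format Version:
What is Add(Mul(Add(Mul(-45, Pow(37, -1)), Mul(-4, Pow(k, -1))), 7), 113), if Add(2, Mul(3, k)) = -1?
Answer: Rational(4902, 37) ≈ 132.49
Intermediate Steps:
k = -1 (k = Add(Rational(-2, 3), Mul(Rational(1, 3), -1)) = Add(Rational(-2, 3), Rational(-1, 3)) = -1)
Add(Mul(Add(Mul(-45, Pow(37, -1)), Mul(-4, Pow(k, -1))), 7), 113) = Add(Mul(Add(Mul(-45, Pow(37, -1)), Mul(-4, Pow(-1, -1))), 7), 113) = Add(Mul(Add(Mul(-45, Rational(1, 37)), Mul(-4, -1)), 7), 113) = Add(Mul(Add(Rational(-45, 37), 4), 7), 113) = Add(Mul(Rational(103, 37), 7), 113) = Add(Rational(721, 37), 113) = Rational(4902, 37)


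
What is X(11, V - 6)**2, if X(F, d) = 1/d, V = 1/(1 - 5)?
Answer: 16/625 ≈ 0.025600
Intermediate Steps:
V = -1/4 (V = 1/(-4) = -1/4 ≈ -0.25000)
X(11, V - 6)**2 = (1/(-1/4 - 6))**2 = (1/(-25/4))**2 = (-4/25)**2 = 16/625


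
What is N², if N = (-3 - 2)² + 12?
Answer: 1369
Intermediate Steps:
N = 37 (N = (-5)² + 12 = 25 + 12 = 37)
N² = 37² = 1369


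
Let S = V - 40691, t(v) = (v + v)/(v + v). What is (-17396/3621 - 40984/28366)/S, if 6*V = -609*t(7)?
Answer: 18338800/119712334833 ≈ 0.00015319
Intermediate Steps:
t(v) = 1 (t(v) = (2*v)/((2*v)) = (2*v)*(1/(2*v)) = 1)
V = -203/2 (V = (-609*1)/6 = (⅙)*(-609) = -203/2 ≈ -101.50)
S = -81585/2 (S = -203/2 - 40691 = -81585/2 ≈ -40793.)
(-17396/3621 - 40984/28366)/S = (-17396/3621 - 40984/28366)/(-81585/2) = (-17396*1/3621 - 40984*1/28366)*(-2/81585) = (-17396/3621 - 20492/14183)*(-2/81585) = -320929000/51356643*(-2/81585) = 18338800/119712334833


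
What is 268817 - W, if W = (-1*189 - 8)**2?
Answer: 230008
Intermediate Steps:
W = 38809 (W = (-189 - 8)**2 = (-197)**2 = 38809)
268817 - W = 268817 - 1*38809 = 268817 - 38809 = 230008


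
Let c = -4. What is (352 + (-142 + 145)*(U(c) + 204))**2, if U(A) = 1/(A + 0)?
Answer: 14845609/16 ≈ 9.2785e+5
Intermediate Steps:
U(A) = 1/A
(352 + (-142 + 145)*(U(c) + 204))**2 = (352 + (-142 + 145)*(1/(-4) + 204))**2 = (352 + 3*(-1/4 + 204))**2 = (352 + 3*(815/4))**2 = (352 + 2445/4)**2 = (3853/4)**2 = 14845609/16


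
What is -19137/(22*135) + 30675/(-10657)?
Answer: -98349253/10550430 ≈ -9.3218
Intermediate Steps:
-19137/(22*135) + 30675/(-10657) = -19137/2970 + 30675*(-1/10657) = -19137*1/2970 - 30675/10657 = -6379/990 - 30675/10657 = -98349253/10550430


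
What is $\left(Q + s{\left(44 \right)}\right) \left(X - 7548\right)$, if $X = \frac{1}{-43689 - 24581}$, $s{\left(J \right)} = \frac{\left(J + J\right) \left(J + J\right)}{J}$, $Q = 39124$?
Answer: $- \frac{2025136706730}{6827} \approx -2.9664 \cdot 10^{8}$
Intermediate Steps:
$s{\left(J \right)} = 4 J$ ($s{\left(J \right)} = \frac{2 J 2 J}{J} = \frac{4 J^{2}}{J} = 4 J$)
$X = - \frac{1}{68270}$ ($X = \frac{1}{-68270} = - \frac{1}{68270} \approx -1.4648 \cdot 10^{-5}$)
$\left(Q + s{\left(44 \right)}\right) \left(X - 7548\right) = \left(39124 + 4 \cdot 44\right) \left(- \frac{1}{68270} - 7548\right) = \left(39124 + 176\right) \left(- \frac{515301961}{68270}\right) = 39300 \left(- \frac{515301961}{68270}\right) = - \frac{2025136706730}{6827}$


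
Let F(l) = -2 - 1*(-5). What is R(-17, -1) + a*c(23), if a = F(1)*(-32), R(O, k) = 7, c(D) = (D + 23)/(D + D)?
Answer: -89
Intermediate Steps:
c(D) = (23 + D)/(2*D) (c(D) = (23 + D)/((2*D)) = (23 + D)*(1/(2*D)) = (23 + D)/(2*D))
F(l) = 3 (F(l) = -2 + 5 = 3)
a = -96 (a = 3*(-32) = -96)
R(-17, -1) + a*c(23) = 7 - 48*(23 + 23)/23 = 7 - 48*46/23 = 7 - 96*1 = 7 - 96 = -89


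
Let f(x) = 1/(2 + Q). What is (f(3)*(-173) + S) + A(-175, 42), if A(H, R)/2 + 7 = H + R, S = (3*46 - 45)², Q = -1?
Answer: 8196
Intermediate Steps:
S = 8649 (S = (138 - 45)² = 93² = 8649)
f(x) = 1 (f(x) = 1/(2 - 1) = 1/1 = 1)
A(H, R) = -14 + 2*H + 2*R (A(H, R) = -14 + 2*(H + R) = -14 + (2*H + 2*R) = -14 + 2*H + 2*R)
(f(3)*(-173) + S) + A(-175, 42) = (1*(-173) + 8649) + (-14 + 2*(-175) + 2*42) = (-173 + 8649) + (-14 - 350 + 84) = 8476 - 280 = 8196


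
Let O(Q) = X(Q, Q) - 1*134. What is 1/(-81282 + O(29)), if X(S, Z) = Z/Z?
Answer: -1/81415 ≈ -1.2283e-5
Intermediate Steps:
X(S, Z) = 1
O(Q) = -133 (O(Q) = 1 - 1*134 = 1 - 134 = -133)
1/(-81282 + O(29)) = 1/(-81282 - 133) = 1/(-81415) = -1/81415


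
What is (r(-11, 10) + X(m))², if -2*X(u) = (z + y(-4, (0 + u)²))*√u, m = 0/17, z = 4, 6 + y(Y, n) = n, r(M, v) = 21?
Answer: 441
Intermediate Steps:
y(Y, n) = -6 + n
m = 0 (m = 0*(1/17) = 0)
X(u) = -√u*(-2 + u²)/2 (X(u) = -(4 + (-6 + (0 + u)²))*√u/2 = -(4 + (-6 + u²))*√u/2 = -(-2 + u²)*√u/2 = -√u*(-2 + u²)/2)
(r(-11, 10) + X(m))² = (21 + √0*(2 - 1*0²)/2)² = (21 + (½)*0*(2 - 1*0))² = (21 + (½)*0*(2 + 0))² = (21 + (½)*0*2)² = (21 + 0)² = 21² = 441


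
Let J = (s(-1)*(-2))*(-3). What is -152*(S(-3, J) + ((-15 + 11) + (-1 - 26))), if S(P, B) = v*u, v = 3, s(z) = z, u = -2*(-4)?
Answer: 1064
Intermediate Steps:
u = 8
J = -6 (J = -1*(-2)*(-3) = 2*(-3) = -6)
S(P, B) = 24 (S(P, B) = 3*8 = 24)
-152*(S(-3, J) + ((-15 + 11) + (-1 - 26))) = -152*(24 + ((-15 + 11) + (-1 - 26))) = -152*(24 + (-4 - 27)) = -152*(24 - 31) = -152*(-7) = 1064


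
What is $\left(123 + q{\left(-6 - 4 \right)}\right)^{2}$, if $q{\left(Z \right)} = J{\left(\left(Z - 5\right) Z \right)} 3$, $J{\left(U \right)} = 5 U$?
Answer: $5631129$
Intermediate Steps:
$q{\left(Z \right)} = 15 Z \left(-5 + Z\right)$ ($q{\left(Z \right)} = 5 \left(Z - 5\right) Z 3 = 5 \left(-5 + Z\right) Z 3 = 5 Z \left(-5 + Z\right) 3 = 15 Z \left(-5 + Z\right)$)
$\left(123 + q{\left(-6 - 4 \right)}\right)^{2} = \left(123 + 15 \left(-6 - 4\right) \left(-5 - 10\right)\right)^{2} = \left(123 + 15 \left(-10\right) \left(-5 - 10\right)\right)^{2} = \left(123 + 15 \left(-10\right) \left(-15\right)\right)^{2} = \left(123 + 2250\right)^{2} = 2373^{2} = 5631129$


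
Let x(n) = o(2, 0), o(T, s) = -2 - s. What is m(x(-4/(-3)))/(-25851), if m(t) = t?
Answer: 2/25851 ≈ 7.7366e-5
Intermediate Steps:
x(n) = -2 (x(n) = -2 - 1*0 = -2 + 0 = -2)
m(x(-4/(-3)))/(-25851) = -2/(-25851) = -2*(-1/25851) = 2/25851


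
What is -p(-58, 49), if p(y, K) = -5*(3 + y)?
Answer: -275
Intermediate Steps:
p(y, K) = -15 - 5*y
-p(-58, 49) = -(-15 - 5*(-58)) = -(-15 + 290) = -1*275 = -275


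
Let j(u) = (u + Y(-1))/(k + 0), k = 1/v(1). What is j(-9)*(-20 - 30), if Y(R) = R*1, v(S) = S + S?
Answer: 1000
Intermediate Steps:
v(S) = 2*S
k = 1/2 (k = 1/(2*1) = 1/2 ≈ 0.50000)
Y(R) = R
j(u) = -2 + 2*u (j(u) = (u - 1)/(1/2 + 0) = (-1 + u)/(1/2) = (-1 + u)*2 = -2 + 2*u)
j(-9)*(-20 - 30) = (-2 + 2*(-9))*(-20 - 30) = (-2 - 18)*(-50) = -20*(-50) = 1000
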